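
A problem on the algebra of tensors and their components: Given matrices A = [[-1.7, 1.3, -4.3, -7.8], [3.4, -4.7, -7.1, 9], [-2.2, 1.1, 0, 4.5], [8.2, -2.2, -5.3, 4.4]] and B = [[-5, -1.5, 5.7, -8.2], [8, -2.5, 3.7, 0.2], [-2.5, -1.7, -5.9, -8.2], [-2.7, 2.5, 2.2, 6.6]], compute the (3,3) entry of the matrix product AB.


(AB)_{ij} = sum_k A_{ik} B_{kj}.
For i=3, j=3:
A_{31} * B_{13} = -2.2 * 5.7 = -12.54
A_{32} * B_{23} = 1.1 * 3.7 = 4.07
A_{33} * B_{33} = 0 * -5.9 = 0
A_{34} * B_{43} = 4.5 * 2.2 = 9.9
Sum = -12.54 + 4.07 + 0 + 9.9 = 1.43

1.43


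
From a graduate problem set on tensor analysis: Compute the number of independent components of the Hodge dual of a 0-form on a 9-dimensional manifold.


The Hodge dual of a p-form on an n-dimensional manifold is an (n-p)-form.
n = 9, p = 0, so dual degree = 9 - 0 = 9
The number of components is C(n, n-p) = C(9, 9) = 1

1


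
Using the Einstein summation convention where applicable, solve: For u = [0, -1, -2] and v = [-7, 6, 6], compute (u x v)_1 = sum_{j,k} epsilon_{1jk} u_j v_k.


(u x v)_1 = sum_{j,k} epsilon_{1jk} u_j v_k. Only permutations of (1,2,3) contribute; the two non-zero terms are:
eps_{123} u_2 v_3 = 1 * -1 * 6 = -6
eps_{132} u_3 v_2 = -1 * -2 * 6 = 12
(u x v)_1 = 6

6


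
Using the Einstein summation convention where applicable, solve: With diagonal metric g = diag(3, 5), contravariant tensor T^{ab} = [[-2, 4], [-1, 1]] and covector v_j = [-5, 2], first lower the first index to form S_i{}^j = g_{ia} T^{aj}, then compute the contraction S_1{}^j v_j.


Step 1: lower the first index. For a diagonal metric, g_{ia} T^{aj} = g_{ii} T^{ij} (no sum on i).
g_{11} = 3
S_1{}^1 = 3 * T^{11} = 3 * -2 = -6
S_1{}^2 = 3 * T^{12} = 3 * 4 = 12
Step 2: contract S_1{}^j with v_j.
S_1{}^1 * v_1 = -6 * -5 = 30
S_1{}^2 * v_2 = 12 * 2 = 24
Result = 30 + 24 = 54

54


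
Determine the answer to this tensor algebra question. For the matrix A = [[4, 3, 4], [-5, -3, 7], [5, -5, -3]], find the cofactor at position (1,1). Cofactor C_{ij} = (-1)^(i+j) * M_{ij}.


To find cofactor C_{11}, delete row 1 and column 1.
The resulting 2x2 submatrix is: [[-3, 7], [-5, -3]]
Minor M_{11} = -3*-3 - 7*-5
  = 9 - -35 = 44
Sign = (-1)^(1+1) = (-1)^2 = 1
Cofactor C_{11} = 1 * 44 = 44

44


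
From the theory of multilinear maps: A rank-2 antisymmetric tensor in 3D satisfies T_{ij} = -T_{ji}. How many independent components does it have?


An antisymmetric rank-2 tensor satisfies A_{ij} = -A_{ji}, so diagonal entries are zero.
The independent components are the upper-triangular entries: C(n, 2) = n(n-1)/2.
n = 3
C(3, 2) = 3 * 2 / 2 = 6 / 2 = 3

3


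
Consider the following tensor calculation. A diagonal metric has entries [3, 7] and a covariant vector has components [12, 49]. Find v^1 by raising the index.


To raise an index with a diagonal metric: v^i = v_i / g_{ii}.
For index 1: v_1 = 12, g_{11} = 3
v^1 = 12 / 3 = 4

4


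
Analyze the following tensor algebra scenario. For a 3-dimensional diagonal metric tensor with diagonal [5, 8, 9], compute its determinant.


For a diagonal metric, the determinant is the product of diagonal entries.
Diagonal entries: 5, 8, 9
det(g) = 5 * 8 * 9 = 360

360


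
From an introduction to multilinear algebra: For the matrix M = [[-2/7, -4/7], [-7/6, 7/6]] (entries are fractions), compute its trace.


The trace is the sum of diagonal entries.
Diagonal: M[1,1] = -2/7, M[2,2] = 7/6
Tr(M) = -2/7 + 7/6
Computing step by step:
After adding M[1,1]: -2/7
After adding M[2,2]: 37/42
Tr(M) = 37/42

37/42


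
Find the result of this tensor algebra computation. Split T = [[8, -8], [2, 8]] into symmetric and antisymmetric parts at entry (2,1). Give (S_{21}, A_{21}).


T_{21} = 2
T_{12} = -8
S_{21} = (2 + -8)/2 = -6/2 = -3
A_{21} = (2 - -8)/2 = 10/2 = 5
Check: S + A = -3 + 5 = 2 = T_{21}.

(-3, 5)


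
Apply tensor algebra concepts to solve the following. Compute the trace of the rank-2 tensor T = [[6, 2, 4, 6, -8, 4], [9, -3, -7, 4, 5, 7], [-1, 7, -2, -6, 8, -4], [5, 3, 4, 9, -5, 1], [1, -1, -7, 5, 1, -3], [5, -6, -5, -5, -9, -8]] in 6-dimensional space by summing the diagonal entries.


The contraction (trace) of a rank-2 tensor is the sum of its diagonal elements.
Diagonal entries: A[1,1] = 6, A[2,2] = -3, A[3,3] = -2, A[4,4] = 9, A[5,5] = 1, A[6,6] = -8
Tr(A) = 6 + -3 + -2 + 9 + 1 + -8 = 3

3


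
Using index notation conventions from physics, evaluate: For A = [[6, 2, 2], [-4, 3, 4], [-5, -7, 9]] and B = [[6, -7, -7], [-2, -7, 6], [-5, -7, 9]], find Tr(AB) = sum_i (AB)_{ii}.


Tr(AB) = sum_i (AB)_{ii} where (AB)_{ii} = sum_k A_{ik} B_{ki}.
(AB)_{11} = 6*6 + 2*-2 + 2*-5 = 22
(AB)_{22} = -4*-7 + 3*-7 + 4*-7 = -21
(AB)_{33} = -5*-7 + -7*6 + 9*9 = 74
Tr(AB) = 22 + -21 + 74 = 75

75


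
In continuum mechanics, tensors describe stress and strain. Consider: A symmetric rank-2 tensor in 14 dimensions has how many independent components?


A symmetric rank-2 tensor in d dimensions has d(d+1)/2 independent components.
d = 14
d(d+1)/2 = 14 * 15 / 2 = 210 / 2 = 105

105


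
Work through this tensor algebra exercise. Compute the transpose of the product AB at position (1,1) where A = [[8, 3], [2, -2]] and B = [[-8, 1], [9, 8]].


(AB)^T_{ij} = (AB)_{ji} = sum_k A_{jk} B_{ki}.
For i=1, j=1 we need (AB)_{11}:
A_{11} * B_{11} = 8 * -8 = -64
A_{12} * B_{21} = 3 * 9 = 27
Sum = -64 + 27 = -37

-37


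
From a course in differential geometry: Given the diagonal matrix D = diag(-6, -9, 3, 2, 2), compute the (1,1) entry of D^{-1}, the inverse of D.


For a diagonal matrix, the inverse has entries (D^{-1})_{ii} = 1/d_{ii}.
The diagonal entries are: d_{11} = -6, d_{22} = -9, d_{33} = 3, d_{44} = 2, d_{55} = 2
We need (D^{-1})_{11} = 1/d_{11} = 1/-6 = -1/6

-1/6


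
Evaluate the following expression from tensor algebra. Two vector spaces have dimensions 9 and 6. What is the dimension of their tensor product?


The dimension of a tensor product is the product of dimensions.
dim(V) = 9, dim(W) = 6
dim(V (x) W) = 9 * 6 = 54

54


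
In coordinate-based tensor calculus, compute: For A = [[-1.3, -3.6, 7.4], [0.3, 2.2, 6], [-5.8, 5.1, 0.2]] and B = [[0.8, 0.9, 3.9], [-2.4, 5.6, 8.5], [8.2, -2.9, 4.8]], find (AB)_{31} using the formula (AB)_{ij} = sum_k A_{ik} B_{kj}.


(AB)_{ij} = sum_k A_{ik} B_{kj}.
For i=3, j=1:
A_{31} * B_{11} = -5.8 * 0.8 = -4.64
A_{32} * B_{21} = 5.1 * -2.4 = -12.24
A_{33} * B_{31} = 0.2 * 8.2 = 1.64
Sum = -4.64 + -12.24 + 1.64 = -15.24

-15.24


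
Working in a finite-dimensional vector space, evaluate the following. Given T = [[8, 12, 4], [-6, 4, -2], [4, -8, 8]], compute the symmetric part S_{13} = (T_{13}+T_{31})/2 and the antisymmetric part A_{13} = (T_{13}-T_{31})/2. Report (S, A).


T_{13} = 4
T_{31} = 4
S_{13} = (4 + 4)/2 = 8/2 = 4
A_{13} = (4 - 4)/2 = 0/2 = 0
Check: S + A = 4 + 0 = 4 = T_{13}.

(4, 0)


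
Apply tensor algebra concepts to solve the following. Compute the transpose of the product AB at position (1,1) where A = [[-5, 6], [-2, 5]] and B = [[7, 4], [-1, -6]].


(AB)^T_{ij} = (AB)_{ji} = sum_k A_{jk} B_{ki}.
For i=1, j=1 we need (AB)_{11}:
A_{11} * B_{11} = -5 * 7 = -35
A_{12} * B_{21} = 6 * -1 = -6
Sum = -35 + -6 = -41

-41


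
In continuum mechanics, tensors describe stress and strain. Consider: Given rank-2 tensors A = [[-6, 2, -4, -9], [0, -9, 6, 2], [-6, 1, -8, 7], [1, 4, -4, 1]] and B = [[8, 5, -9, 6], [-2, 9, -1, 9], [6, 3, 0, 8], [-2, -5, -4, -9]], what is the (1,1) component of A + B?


Tensor addition is component-wise: (A + B)_{ij} = A_{ij} + B_{ij}.
A_{11} = -6
B_{11} = 8
(A + B)_{11} = -6 + 8 = 2

2


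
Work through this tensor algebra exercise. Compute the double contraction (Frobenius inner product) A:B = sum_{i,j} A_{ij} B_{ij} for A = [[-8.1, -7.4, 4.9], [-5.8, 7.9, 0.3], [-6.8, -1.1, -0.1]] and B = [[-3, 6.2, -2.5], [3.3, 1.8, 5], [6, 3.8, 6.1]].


A:B = sum over all i,j of A_{ij} * B_{ij}.
Row 1: -8.1*-3=24.3, -7.4*6.2=-45.88, 4.9*-2.5=-12.25 => row sum = -33.83
Row 2: -5.8*3.3=-19.14, 7.9*1.8=14.22, 0.3*5=1.5 => row sum = -3.42
Row 3: -6.8*6=-40.8, -1.1*3.8=-4.18, -0.1*6.1=-0.61 => row sum = -45.59
Total = -33.83 + -3.42 + -45.59 = -82.84

-82.84


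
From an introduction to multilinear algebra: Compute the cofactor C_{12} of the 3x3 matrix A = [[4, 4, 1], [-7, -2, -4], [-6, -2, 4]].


To find cofactor C_{12}, delete row 1 and column 2.
The resulting 2x2 submatrix is: [[-7, -4], [-6, 4]]
Minor M_{12} = -7*4 - -4*-6
  = -28 - 24 = -52
Sign = (-1)^(1+2) = (-1)^3 = -1
Cofactor C_{12} = -1 * -52 = 52

52


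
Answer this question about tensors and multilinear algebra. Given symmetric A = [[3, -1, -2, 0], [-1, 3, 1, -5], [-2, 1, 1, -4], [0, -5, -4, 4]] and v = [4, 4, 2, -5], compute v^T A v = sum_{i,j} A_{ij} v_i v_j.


First compute Av:
(Av)_1 = 3*4 + -1*4 + -2*2 + 0*-5 = 4
(Av)_2 = -1*4 + 3*4 + 1*2 + -5*-5 = 35
(Av)_3 = -2*4 + 1*4 + 1*2 + -4*-5 = 18
(Av)_4 = 0*4 + -5*4 + -4*2 + 4*-5 = -48
Av = [4, 35, 18, -48]
Then v^T (Av) = 4*4 + 4*35 + 2*18 + -5*-48
= 16 + 140 + 36 + 240 = 432

432


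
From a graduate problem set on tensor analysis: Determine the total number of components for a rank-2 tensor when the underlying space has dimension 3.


The number of components of a rank-r tensor in d dimensions is d^r.
Here d = 3 and r = 2.
3^2 = 9

9


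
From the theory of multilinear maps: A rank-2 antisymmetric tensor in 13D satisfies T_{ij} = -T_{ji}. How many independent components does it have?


An antisymmetric rank-2 tensor satisfies A_{ij} = -A_{ji}, so diagonal entries are zero.
The independent components are the upper-triangular entries: C(n, 2) = n(n-1)/2.
n = 13
C(13, 2) = 13 * 12 / 2 = 156 / 2 = 78

78


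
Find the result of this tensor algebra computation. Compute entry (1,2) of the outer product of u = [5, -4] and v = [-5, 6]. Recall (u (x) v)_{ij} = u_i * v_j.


The outer product entry T_{ij} = u_i * v_j.
We need i=1, j=2.
u_1 = 5, v_2 = 6
T_{1,2} = 5 * 6 = 30

30


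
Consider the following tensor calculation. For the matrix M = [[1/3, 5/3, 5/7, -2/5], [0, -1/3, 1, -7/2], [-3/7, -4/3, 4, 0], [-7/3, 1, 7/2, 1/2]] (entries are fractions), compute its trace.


The trace is the sum of diagonal entries.
Diagonal: M[1,1] = 1/3, M[2,2] = -1/3, M[3,3] = 4, M[4,4] = 1/2
Tr(M) = 1/3 + -1/3 + 4 + 1/2
Computing step by step:
After adding M[1,1]: 1/3
After adding M[2,2]: 0
After adding M[3,3]: 4
After adding M[4,4]: 9/2
Tr(M) = 9/2

9/2


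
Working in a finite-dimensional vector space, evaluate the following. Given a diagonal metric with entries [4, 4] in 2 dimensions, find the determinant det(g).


For a diagonal metric, the determinant is the product of diagonal entries.
Diagonal entries: 4, 4
det(g) = 4 * 4 = 16

16


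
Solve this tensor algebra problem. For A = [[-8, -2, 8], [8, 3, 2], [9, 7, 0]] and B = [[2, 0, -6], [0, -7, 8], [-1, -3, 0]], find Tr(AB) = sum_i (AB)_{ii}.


Tr(AB) = sum_i (AB)_{ii} where (AB)_{ii} = sum_k A_{ik} B_{ki}.
(AB)_{11} = -8*2 + -2*0 + 8*-1 = -24
(AB)_{22} = 8*0 + 3*-7 + 2*-3 = -27
(AB)_{33} = 9*-6 + 7*8 + 0*0 = 2
Tr(AB) = -24 + -27 + 2 = -49

-49


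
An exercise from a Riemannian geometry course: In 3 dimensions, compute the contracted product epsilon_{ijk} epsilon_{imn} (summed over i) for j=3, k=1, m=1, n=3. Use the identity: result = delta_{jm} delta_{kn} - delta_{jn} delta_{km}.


Using the identity: epsilon_{ijk} epsilon_{imn} = delta_{jm} delta_{kn} - delta_{jn} delta_{km}.
delta_{31} = 0
delta_{13} = 0
delta_{33} = 1
delta_{11} = 1
Result = 0 * 0 - 1 * 1 = 0 - 1 = -1

-1


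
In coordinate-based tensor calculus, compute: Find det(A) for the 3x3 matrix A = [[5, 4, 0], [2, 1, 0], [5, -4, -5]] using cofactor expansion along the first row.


Expanding along the first row, det(A) = a11*M_11 - a12*M_12 + a13*M_13, where M_1j is the (1,j) minor.
Minor M_11 = 1*-5 - 0*-4 = -5
Minor M_12 = 2*-5 - 0*5 = -10
Minor M_13 = 2*-4 - 1*5 = -13
det = 5*(-5) - 4*(-10) + 0*(-13)
    = -25 - -40 + 0
    = 15

15


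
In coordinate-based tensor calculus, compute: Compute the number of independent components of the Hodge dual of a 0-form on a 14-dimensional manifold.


The Hodge dual of a p-form on an n-dimensional manifold is an (n-p)-form.
n = 14, p = 0, so dual degree = 14 - 0 = 14
The number of components is C(n, n-p) = C(14, 14) = 1

1


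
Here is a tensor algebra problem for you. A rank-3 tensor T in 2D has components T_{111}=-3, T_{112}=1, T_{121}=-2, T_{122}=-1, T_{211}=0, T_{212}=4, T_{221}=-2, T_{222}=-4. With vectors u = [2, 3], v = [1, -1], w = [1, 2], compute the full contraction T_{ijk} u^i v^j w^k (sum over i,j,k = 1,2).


S = sum over i,j,k of T_{ijk} u_i v_j w_k. Expanding all 8 terms:
T_{111}*u_1*v_1*w_1 = -3*2*1*1 = -6  (running total: -6)
T_{112}*u_1*v_1*w_2 = 1*2*1*2 = 4  (running total: -2)
T_{121}*u_1*v_2*w_1 = -2*2*-1*1 = 4  (running total: 2)
T_{122}*u_1*v_2*w_2 = -1*2*-1*2 = 4  (running total: 6)
T_{211}*u_2*v_1*w_1 = 0*3*1*1 = 0  (running total: 6)
T_{212}*u_2*v_1*w_2 = 4*3*1*2 = 24  (running total: 30)
T_{221}*u_2*v_2*w_1 = -2*3*-1*1 = 6  (running total: 36)
T_{222}*u_2*v_2*w_2 = -4*3*-1*2 = 24  (running total: 60)
S = 60

60


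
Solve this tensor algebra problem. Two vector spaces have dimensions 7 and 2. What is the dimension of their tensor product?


The dimension of a tensor product is the product of dimensions.
dim(V) = 7, dim(W) = 2
dim(V (x) W) = 7 * 2 = 14

14


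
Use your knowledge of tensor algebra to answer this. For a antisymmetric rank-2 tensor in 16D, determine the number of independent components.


A antisymmetric rank-2 tensor in d dimensions has d(d-1)/2 independent components.
d = 16
d(d-1)/2 = 16 * 15 / 2 = 240 / 2 = 120

120


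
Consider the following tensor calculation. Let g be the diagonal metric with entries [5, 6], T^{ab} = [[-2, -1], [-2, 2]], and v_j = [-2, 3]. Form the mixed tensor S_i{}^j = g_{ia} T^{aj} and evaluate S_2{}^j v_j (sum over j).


Step 1: lower the first index. For a diagonal metric, g_{ia} T^{aj} = g_{ii} T^{ij} (no sum on i).
g_{22} = 6
S_2{}^1 = 6 * T^{21} = 6 * -2 = -12
S_2{}^2 = 6 * T^{22} = 6 * 2 = 12
Step 2: contract S_2{}^j with v_j.
S_2{}^1 * v_1 = -12 * -2 = 24
S_2{}^2 * v_2 = 12 * 3 = 36
Result = 24 + 36 = 60

60


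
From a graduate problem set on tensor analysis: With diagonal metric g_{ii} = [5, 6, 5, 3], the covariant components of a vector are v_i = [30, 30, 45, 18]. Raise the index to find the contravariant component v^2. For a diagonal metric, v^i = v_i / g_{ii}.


To raise an index with a diagonal metric: v^i = v_i / g_{ii}.
For index 2: v_2 = 30, g_{22} = 6
v^2 = 30 / 6 = 5

5


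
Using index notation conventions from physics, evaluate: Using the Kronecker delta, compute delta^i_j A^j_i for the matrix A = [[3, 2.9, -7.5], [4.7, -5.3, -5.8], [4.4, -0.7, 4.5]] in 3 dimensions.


The contraction (trace) of a rank-2 tensor is the sum of its diagonal elements.
Diagonal entries: A[1,1] = 3, A[2,2] = -5.3, A[3,3] = 4.5
Tr(A) = 3 + -5.3 + 4.5 = 2.2

2.2


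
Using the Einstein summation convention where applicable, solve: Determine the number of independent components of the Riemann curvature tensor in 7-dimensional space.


The Riemann tensor in d dimensions has d^2(d^2 - 1)/12 independent components.
d = 7, so d^2 = 49
d^2 - 1 = 48
d^2(d^2 - 1) = 49 * 48 = 2352
Divide by 12: 2352 / 12 = 196

196


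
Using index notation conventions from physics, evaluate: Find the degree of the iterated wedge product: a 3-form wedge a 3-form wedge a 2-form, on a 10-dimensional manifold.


The degree of a wedge product is the sum of the degrees of the individual forms.
Degrees: 3, 3, 2
Total degree = 3 + 3 + 2 = 8

8


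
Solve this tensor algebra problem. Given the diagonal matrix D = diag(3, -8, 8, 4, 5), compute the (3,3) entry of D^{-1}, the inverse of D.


For a diagonal matrix, the inverse has entries (D^{-1})_{ii} = 1/d_{ii}.
The diagonal entries are: d_{11} = 3, d_{22} = -8, d_{33} = 8, d_{44} = 4, d_{55} = 5
We need (D^{-1})_{33} = 1/d_{33} = 1/8 = 1/8

1/8


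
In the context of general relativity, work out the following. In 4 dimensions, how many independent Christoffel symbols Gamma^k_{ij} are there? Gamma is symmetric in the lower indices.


Christoffel symbols Gamma^k_{ij} are symmetric in i,j, so there are d * d(d+1)/2 independent symbols.
d = 4
d(d+1)/2 = 4 * 5 / 2 = 10
Total = 4 * 10 = 40

40


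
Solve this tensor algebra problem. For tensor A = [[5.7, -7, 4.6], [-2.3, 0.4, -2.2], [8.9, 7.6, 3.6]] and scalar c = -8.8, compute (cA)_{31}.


Scalar multiplication: (cA)_{ij} = c * A_{ij}.
c = -8.8
A_{31} = 8.9
(cA)_{31} = -8.8 * 8.9 = -78.32

-78.32


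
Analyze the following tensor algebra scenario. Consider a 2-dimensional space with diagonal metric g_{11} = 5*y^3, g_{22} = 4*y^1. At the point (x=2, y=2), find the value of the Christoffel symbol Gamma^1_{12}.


For a diagonal metric, Gamma^k_{ij} = (1/2) g^{kk} (dg_{ik}/dx_j + dg_{jk}/dx_i - dg_{ij}/dx_k).
The metric is diagonal, so g_{ab} = 0 for a != b.
At the given point: g_{11} = 40, g_{22} = 8
g^{11} = 1/40
dg_{11}/dx_2 = dg_{11}/dx_2 = 60
dg_{21}/dx_1 = 0 (off-diagonal)
dg_{12}/dx_1 = 0 (off-diagonal)
Numerator = 60 + 0 - 0 = 60
Gamma^1_{12} = 60 / (2 * 40) = 3/4

3/4


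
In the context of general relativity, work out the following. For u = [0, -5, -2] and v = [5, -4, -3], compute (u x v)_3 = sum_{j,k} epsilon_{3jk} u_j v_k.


(u x v)_3 = sum_{j,k} epsilon_{3jk} u_j v_k. Only permutations of (1,2,3) contribute; the two non-zero terms are:
eps_{312} u_1 v_2 = 1 * 0 * -4 = 0
eps_{321} u_2 v_1 = -1 * -5 * 5 = 25
(u x v)_3 = 25

25


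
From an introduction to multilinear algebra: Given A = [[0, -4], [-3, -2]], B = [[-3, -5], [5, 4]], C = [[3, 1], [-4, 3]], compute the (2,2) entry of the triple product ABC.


(ABC)_{22} = sum_m (AB)_{2m} C_{m2}. First compute row 2 of AB.
(AB)_{21} = -3*-3 + -2*5 = -1
(AB)_{22} = -3*-5 + -2*4 = 7
Now contract with column 2 of C:
(AB)_{21} * C_{12} = -1 * 1 = -1
(AB)_{22} * C_{22} = 7 * 3 = 21
(ABC)_{22} = -1 + 21 = 20

20


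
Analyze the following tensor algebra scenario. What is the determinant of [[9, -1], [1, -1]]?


For a 2x2 matrix [[a, b], [c, d]], det = a*d - b*c.
a = 9, b = -1, c = 1, d = -1
a*d = 9 * -1 = -9
b*c = -1 * 1 = -1
det = -9 - -1 = -8

-8


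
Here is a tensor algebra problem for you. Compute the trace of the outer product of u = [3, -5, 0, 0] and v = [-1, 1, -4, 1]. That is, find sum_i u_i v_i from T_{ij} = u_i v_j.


The outer product gives T_{ij} = u_i v_j.
The trace (contraction) is Tr(T) = sum_i T_{ii} = sum_i u_i v_i.
Diagonal entries:
T_{11} = u_1 * v_1 = 3 * -1 = -3
T_{22} = u_2 * v_2 = -5 * 1 = -5
T_{33} = u_3 * v_3 = 0 * -4 = 0
T_{44} = u_4 * v_4 = 0 * 1 = 0
Tr(T) = -3 + -5 + 0 + 0 = -8

-8


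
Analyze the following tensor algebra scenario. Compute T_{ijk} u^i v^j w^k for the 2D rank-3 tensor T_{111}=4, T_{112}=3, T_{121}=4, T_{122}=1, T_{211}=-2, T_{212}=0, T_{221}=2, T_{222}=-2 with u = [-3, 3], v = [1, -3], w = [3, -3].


S = sum over i,j,k of T_{ijk} u_i v_j w_k. Expanding all 8 terms:
T_{111}*u_1*v_1*w_1 = 4*-3*1*3 = -36  (running total: -36)
T_{112}*u_1*v_1*w_2 = 3*-3*1*-3 = 27  (running total: -9)
T_{121}*u_1*v_2*w_1 = 4*-3*-3*3 = 108  (running total: 99)
T_{122}*u_1*v_2*w_2 = 1*-3*-3*-3 = -27  (running total: 72)
T_{211}*u_2*v_1*w_1 = -2*3*1*3 = -18  (running total: 54)
T_{212}*u_2*v_1*w_2 = 0*3*1*-3 = 0  (running total: 54)
T_{221}*u_2*v_2*w_1 = 2*3*-3*3 = -54  (running total: 0)
T_{222}*u_2*v_2*w_2 = -2*3*-3*-3 = -54  (running total: -54)
S = -54

-54


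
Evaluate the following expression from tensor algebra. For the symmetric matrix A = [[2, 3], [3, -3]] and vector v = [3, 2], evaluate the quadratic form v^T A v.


First compute Av:
(Av)_1 = 2*3 + 3*2 = 12
(Av)_2 = 3*3 + -3*2 = 3
Av = [12, 3]
Then v^T (Av) = 3*12 + 2*3
= 36 + 6 = 42

42


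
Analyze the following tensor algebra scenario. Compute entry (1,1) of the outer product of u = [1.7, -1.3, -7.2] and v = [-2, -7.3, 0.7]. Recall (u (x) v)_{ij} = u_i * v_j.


The outer product entry T_{ij} = u_i * v_j.
We need i=1, j=1.
u_1 = 1.7, v_1 = -2
T_{1,1} = 1.7 * -2 = -3.4

-3.4


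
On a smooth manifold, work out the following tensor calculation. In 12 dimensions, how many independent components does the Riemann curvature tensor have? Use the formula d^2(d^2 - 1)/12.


The Riemann tensor in d dimensions has d^2(d^2 - 1)/12 independent components.
d = 12, so d^2 = 144
d^2 - 1 = 143
d^2(d^2 - 1) = 144 * 143 = 20592
Divide by 12: 20592 / 12 = 1716

1716


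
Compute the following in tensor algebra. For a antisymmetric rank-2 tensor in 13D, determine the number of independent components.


A antisymmetric rank-2 tensor in d dimensions has d(d-1)/2 independent components.
d = 13
d(d-1)/2 = 13 * 12 / 2 = 156 / 2 = 78

78


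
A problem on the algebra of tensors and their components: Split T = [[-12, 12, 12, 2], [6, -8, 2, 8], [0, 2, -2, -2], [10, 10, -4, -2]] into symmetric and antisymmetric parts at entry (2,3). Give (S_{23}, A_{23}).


T_{23} = 2
T_{32} = 2
S_{23} = (2 + 2)/2 = 4/2 = 2
A_{23} = (2 - 2)/2 = 0/2 = 0
Check: S + A = 2 + 0 = 2 = T_{23}.

(2, 0)


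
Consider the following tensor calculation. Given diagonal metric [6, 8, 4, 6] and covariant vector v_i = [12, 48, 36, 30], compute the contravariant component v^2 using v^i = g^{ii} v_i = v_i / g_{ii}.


To raise an index with a diagonal metric: v^i = v_i / g_{ii}.
For index 2: v_2 = 48, g_{22} = 8
v^2 = 48 / 8 = 6

6


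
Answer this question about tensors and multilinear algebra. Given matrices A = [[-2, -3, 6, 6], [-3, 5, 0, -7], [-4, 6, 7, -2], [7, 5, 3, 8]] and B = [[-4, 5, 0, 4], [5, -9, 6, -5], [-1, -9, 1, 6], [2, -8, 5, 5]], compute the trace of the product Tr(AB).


Tr(AB) = sum_i (AB)_{ii} where (AB)_{ii} = sum_k A_{ik} B_{ki}.
(AB)_{11} = -2*-4 + -3*5 + 6*-1 + 6*2 = -1
(AB)_{22} = -3*5 + 5*-9 + 0*-9 + -7*-8 = -4
(AB)_{33} = -4*0 + 6*6 + 7*1 + -2*5 = 33
(AB)_{44} = 7*4 + 5*-5 + 3*6 + 8*5 = 61
Tr(AB) = -1 + -4 + 33 + 61 = 89

89


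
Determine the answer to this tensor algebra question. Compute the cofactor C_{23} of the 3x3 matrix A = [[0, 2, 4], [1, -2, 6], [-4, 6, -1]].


To find cofactor C_{23}, delete row 2 and column 3.
The resulting 2x2 submatrix is: [[0, 2], [-4, 6]]
Minor M_{23} = 0*6 - 2*-4
  = 0 - -8 = 8
Sign = (-1)^(2+3) = (-1)^5 = -1
Cofactor C_{23} = -1 * 8 = -8

-8


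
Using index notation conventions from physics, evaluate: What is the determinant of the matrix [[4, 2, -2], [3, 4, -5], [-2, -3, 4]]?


Expanding along the first row, det(A) = a11*M_11 - a12*M_12 + a13*M_13, where M_1j is the (1,j) minor.
Minor M_11 = 4*4 - -5*-3 = 1
Minor M_12 = 3*4 - -5*-2 = 2
Minor M_13 = 3*-3 - 4*-2 = -1
det = 4*(1) - 2*(2) + -2*(-1)
    = 4 - 4 + 2
    = 2

2


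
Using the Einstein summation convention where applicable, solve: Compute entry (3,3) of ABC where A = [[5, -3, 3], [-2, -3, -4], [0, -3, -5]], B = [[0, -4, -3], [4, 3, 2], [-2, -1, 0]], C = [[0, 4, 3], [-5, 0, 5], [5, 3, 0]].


(ABC)_{33} = sum_m (AB)_{3m} C_{m3}. First compute row 3 of AB.
(AB)_{31} = 0*0 + -3*4 + -5*-2 = -2
(AB)_{32} = 0*-4 + -3*3 + -5*-1 = -4
(AB)_{33} = 0*-3 + -3*2 + -5*0 = -6
Now contract with column 3 of C:
(AB)_{31} * C_{13} = -2 * 3 = -6
(AB)_{32} * C_{23} = -4 * 5 = -20
(AB)_{33} * C_{33} = -6 * 0 = 0
(ABC)_{33} = -6 + -20 + 0 = -26

-26


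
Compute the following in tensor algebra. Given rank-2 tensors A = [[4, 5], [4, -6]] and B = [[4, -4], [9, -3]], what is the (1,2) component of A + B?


Tensor addition is component-wise: (A + B)_{ij} = A_{ij} + B_{ij}.
A_{12} = 5
B_{12} = -4
(A + B)_{12} = 5 + -4 = 1

1


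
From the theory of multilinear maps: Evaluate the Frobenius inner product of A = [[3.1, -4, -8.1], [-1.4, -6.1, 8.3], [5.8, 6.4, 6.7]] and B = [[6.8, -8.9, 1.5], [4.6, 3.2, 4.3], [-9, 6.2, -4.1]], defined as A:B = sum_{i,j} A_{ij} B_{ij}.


A:B = sum over all i,j of A_{ij} * B_{ij}.
Row 1: 3.1*6.8=21.08, -4*-8.9=35.6, -8.1*1.5=-12.15 => row sum = 44.53
Row 2: -1.4*4.6=-6.44, -6.1*3.2=-19.52, 8.3*4.3=35.69 => row sum = 9.73
Row 3: 5.8*-9=-52.2, 6.4*6.2=39.68, 6.7*-4.1=-27.47 => row sum = -39.99
Total = 44.53 + 9.73 + -39.99 = 14.27

14.27


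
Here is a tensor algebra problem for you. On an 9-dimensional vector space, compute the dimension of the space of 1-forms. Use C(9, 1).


The dimension of the space of p-forms on an n-dimensional space is C(n, p).
n = 9, p = 1
C(9, 1) = 9! / (1! * 8!) = 9

9


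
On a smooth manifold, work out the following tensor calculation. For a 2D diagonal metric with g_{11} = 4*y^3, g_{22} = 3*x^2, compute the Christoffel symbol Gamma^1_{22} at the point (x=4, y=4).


For a diagonal metric, Gamma^k_{ij} = (1/2) g^{kk} (dg_{ik}/dx_j + dg_{jk}/dx_i - dg_{ij}/dx_k).
The metric is diagonal, so g_{ab} = 0 for a != b.
At the given point: g_{11} = 256, g_{22} = 48
g^{11} = 1/256
dg_{21}/dx_2 = 0 (off-diagonal)
dg_{21}/dx_2 = 0 (off-diagonal)
dg_{22}/dx_1 = dg_{22}/dx_1 = 24
Numerator = 0 + 0 - 24 = -24
Gamma^1_{22} = -24 / (2 * 256) = -3/64

-3/64


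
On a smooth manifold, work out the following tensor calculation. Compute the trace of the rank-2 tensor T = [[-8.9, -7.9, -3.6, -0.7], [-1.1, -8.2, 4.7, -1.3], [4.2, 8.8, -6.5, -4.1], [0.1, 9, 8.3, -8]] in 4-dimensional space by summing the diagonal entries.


The contraction (trace) of a rank-2 tensor is the sum of its diagonal elements.
Diagonal entries: A[1,1] = -8.9, A[2,2] = -8.2, A[3,3] = -6.5, A[4,4] = -8
Tr(A) = -8.9 + -8.2 + -6.5 + -8 = -31.6

-31.6


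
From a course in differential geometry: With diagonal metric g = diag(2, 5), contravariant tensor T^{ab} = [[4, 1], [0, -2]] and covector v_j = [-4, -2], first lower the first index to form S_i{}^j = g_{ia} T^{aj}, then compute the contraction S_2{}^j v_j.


Step 1: lower the first index. For a diagonal metric, g_{ia} T^{aj} = g_{ii} T^{ij} (no sum on i).
g_{22} = 5
S_2{}^1 = 5 * T^{21} = 5 * 0 = 0
S_2{}^2 = 5 * T^{22} = 5 * -2 = -10
Step 2: contract S_2{}^j with v_j.
S_2{}^1 * v_1 = 0 * -4 = 0
S_2{}^2 * v_2 = -10 * -2 = 20
Result = 0 + 20 = 20

20


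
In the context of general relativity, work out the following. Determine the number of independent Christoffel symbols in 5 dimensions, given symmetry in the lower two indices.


Christoffel symbols Gamma^k_{ij} are symmetric in i,j, so there are d * d(d+1)/2 independent symbols.
d = 5
d(d+1)/2 = 5 * 6 / 2 = 15
Total = 5 * 15 = 75

75


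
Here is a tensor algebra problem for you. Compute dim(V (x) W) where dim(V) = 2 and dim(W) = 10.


The dimension of a tensor product is the product of dimensions.
dim(V) = 2, dim(W) = 10
dim(V (x) W) = 2 * 10 = 20

20


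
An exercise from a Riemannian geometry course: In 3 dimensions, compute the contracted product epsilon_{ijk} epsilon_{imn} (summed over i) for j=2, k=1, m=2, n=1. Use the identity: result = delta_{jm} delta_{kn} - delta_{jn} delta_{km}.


Using the identity: epsilon_{ijk} epsilon_{imn} = delta_{jm} delta_{kn} - delta_{jn} delta_{km}.
delta_{22} = 1
delta_{11} = 1
delta_{21} = 0
delta_{12} = 0
Result = 1 * 1 - 0 * 0 = 1 - 0 = 1

1


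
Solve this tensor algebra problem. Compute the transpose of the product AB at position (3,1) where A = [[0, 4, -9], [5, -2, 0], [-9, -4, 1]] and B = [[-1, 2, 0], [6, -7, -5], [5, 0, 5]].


(AB)^T_{ij} = (AB)_{ji} = sum_k A_{jk} B_{ki}.
For i=3, j=1 we need (AB)_{13}:
A_{11} * B_{13} = 0 * 0 = 0
A_{12} * B_{23} = 4 * -5 = -20
A_{13} * B_{33} = -9 * 5 = -45
Sum = 0 + -20 + -45 = -65

-65


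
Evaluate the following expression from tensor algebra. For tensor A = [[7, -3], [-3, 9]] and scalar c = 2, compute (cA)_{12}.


Scalar multiplication: (cA)_{ij} = c * A_{ij}.
c = 2
A_{12} = -3
(cA)_{12} = 2 * -3 = -6

-6


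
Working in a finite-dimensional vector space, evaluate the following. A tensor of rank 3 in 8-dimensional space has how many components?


The number of components of a rank-r tensor in d dimensions is d^r.
Here d = 8 and r = 3.
8^3 = 512

512


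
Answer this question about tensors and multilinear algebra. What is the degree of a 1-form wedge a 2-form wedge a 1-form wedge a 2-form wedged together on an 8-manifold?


The degree of a wedge product is the sum of the degrees of the individual forms.
Degrees: 1, 2, 1, 2
Total degree = 1 + 2 + 1 + 2 = 6

6


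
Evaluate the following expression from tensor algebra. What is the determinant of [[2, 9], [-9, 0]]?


For a 2x2 matrix [[a, b], [c, d]], det = a*d - b*c.
a = 2, b = 9, c = -9, d = 0
a*d = 2 * 0 = 0
b*c = 9 * -9 = -81
det = 0 - -81 = 81

81


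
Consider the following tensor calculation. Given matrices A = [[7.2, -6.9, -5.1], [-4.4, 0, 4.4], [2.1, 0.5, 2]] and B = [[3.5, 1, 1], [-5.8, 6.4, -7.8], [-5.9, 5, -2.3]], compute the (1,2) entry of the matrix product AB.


(AB)_{ij} = sum_k A_{ik} B_{kj}.
For i=1, j=2:
A_{11} * B_{12} = 7.2 * 1 = 7.2
A_{12} * B_{22} = -6.9 * 6.4 = -44.16
A_{13} * B_{32} = -5.1 * 5 = -25.5
Sum = 7.2 + -44.16 + -25.5 = -62.46

-62.46


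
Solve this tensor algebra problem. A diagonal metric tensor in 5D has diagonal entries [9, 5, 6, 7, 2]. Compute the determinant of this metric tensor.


For a diagonal metric, the determinant is the product of diagonal entries.
Diagonal entries: 9, 5, 6, 7, 2
det(g) = 9 * 5 * 6 * 7 * 2 = 3780

3780


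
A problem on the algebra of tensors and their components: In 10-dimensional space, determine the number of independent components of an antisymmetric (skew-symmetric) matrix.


An antisymmetric rank-2 tensor satisfies A_{ij} = -A_{ji}, so diagonal entries are zero.
The independent components are the upper-triangular entries: C(n, 2) = n(n-1)/2.
n = 10
C(10, 2) = 10 * 9 / 2 = 90 / 2 = 45

45


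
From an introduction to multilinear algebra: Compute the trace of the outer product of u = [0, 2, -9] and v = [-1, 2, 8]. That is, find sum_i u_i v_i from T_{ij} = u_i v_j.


The outer product gives T_{ij} = u_i v_j.
The trace (contraction) is Tr(T) = sum_i T_{ii} = sum_i u_i v_i.
Diagonal entries:
T_{11} = u_1 * v_1 = 0 * -1 = 0
T_{22} = u_2 * v_2 = 2 * 2 = 4
T_{33} = u_3 * v_3 = -9 * 8 = -72
Tr(T) = 0 + 4 + -72 = -68

-68


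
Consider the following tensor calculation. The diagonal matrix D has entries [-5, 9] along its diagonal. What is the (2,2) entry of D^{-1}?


For a diagonal matrix, the inverse has entries (D^{-1})_{ii} = 1/d_{ii}.
The diagonal entries are: d_{11} = -5, d_{22} = 9
We need (D^{-1})_{22} = 1/d_{22} = 1/9 = 1/9

1/9


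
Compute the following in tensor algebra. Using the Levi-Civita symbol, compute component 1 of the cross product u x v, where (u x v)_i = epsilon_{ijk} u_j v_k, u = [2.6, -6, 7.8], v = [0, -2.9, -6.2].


(u x v)_1 = sum_{j,k} epsilon_{1jk} u_j v_k. Only permutations of (1,2,3) contribute; the two non-zero terms are:
eps_{123} u_2 v_3 = 1 * -6 * -6.2 = 37.2
eps_{132} u_3 v_2 = -1 * 7.8 * -2.9 = 22.62
(u x v)_1 = 59.82

59.82


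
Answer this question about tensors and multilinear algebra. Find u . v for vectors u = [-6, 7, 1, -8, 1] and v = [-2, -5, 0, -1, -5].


The inner product u . v = sum of u_i * v_i.
Term-by-term: -6 * -2, 7 * -5, 1 * 0, -8 * -1, 1 * -5
Products: 12, -35, 0, 8, -5
Sum = 12 + -35 + 0 + 8 + -5 = -20

-20


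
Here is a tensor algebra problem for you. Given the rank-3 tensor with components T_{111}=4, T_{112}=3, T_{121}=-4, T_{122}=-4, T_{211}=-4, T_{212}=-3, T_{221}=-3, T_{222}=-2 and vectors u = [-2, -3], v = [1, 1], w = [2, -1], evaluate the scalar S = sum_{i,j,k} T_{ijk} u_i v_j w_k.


S = sum over i,j,k of T_{ijk} u_i v_j w_k. Expanding all 8 terms:
T_{111}*u_1*v_1*w_1 = 4*-2*1*2 = -16  (running total: -16)
T_{112}*u_1*v_1*w_2 = 3*-2*1*-1 = 6  (running total: -10)
T_{121}*u_1*v_2*w_1 = -4*-2*1*2 = 16  (running total: 6)
T_{122}*u_1*v_2*w_2 = -4*-2*1*-1 = -8  (running total: -2)
T_{211}*u_2*v_1*w_1 = -4*-3*1*2 = 24  (running total: 22)
T_{212}*u_2*v_1*w_2 = -3*-3*1*-1 = -9  (running total: 13)
T_{221}*u_2*v_2*w_1 = -3*-3*1*2 = 18  (running total: 31)
T_{222}*u_2*v_2*w_2 = -2*-3*1*-1 = -6  (running total: 25)
S = 25

25


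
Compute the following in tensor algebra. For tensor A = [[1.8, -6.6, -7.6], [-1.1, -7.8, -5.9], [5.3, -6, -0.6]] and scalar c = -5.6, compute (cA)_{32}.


Scalar multiplication: (cA)_{ij} = c * A_{ij}.
c = -5.6
A_{32} = -6
(cA)_{32} = -5.6 * -6 = 33.6

33.6


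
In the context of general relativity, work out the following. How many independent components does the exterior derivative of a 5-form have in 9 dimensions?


The exterior derivative of a p-form is a (p+1)-form.
Its number of independent components is C(n, p+1).
n = 9, p+1 = 6
C(9, 6) = 84

84


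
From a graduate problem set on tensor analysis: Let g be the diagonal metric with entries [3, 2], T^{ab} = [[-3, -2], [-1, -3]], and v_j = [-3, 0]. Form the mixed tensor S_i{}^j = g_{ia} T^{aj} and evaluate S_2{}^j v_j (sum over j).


Step 1: lower the first index. For a diagonal metric, g_{ia} T^{aj} = g_{ii} T^{ij} (no sum on i).
g_{22} = 2
S_2{}^1 = 2 * T^{21} = 2 * -1 = -2
S_2{}^2 = 2 * T^{22} = 2 * -3 = -6
Step 2: contract S_2{}^j with v_j.
S_2{}^1 * v_1 = -2 * -3 = 6
S_2{}^2 * v_2 = -6 * 0 = 0
Result = 6 + 0 = 6

6


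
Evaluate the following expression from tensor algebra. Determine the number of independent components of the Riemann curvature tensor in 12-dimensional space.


The Riemann tensor in d dimensions has d^2(d^2 - 1)/12 independent components.
d = 12, so d^2 = 144
d^2 - 1 = 143
d^2(d^2 - 1) = 144 * 143 = 20592
Divide by 12: 20592 / 12 = 1716

1716


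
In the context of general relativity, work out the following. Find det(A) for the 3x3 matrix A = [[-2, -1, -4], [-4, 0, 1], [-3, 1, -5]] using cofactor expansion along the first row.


Expanding along the first row, det(A) = a11*M_11 - a12*M_12 + a13*M_13, where M_1j is the (1,j) minor.
Minor M_11 = 0*-5 - 1*1 = -1
Minor M_12 = -4*-5 - 1*-3 = 23
Minor M_13 = -4*1 - 0*-3 = -4
det = -2*(-1) - -1*(23) + -4*(-4)
    = 2 - -23 + 16
    = 41

41


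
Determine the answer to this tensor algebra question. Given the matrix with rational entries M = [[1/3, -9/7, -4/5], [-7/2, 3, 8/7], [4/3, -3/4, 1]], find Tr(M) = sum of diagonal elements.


The trace is the sum of diagonal entries.
Diagonal: M[1,1] = 1/3, M[2,2] = 3, M[3,3] = 1
Tr(M) = 1/3 + 3 + 1
Computing step by step:
After adding M[1,1]: 1/3
After adding M[2,2]: 10/3
After adding M[3,3]: 13/3
Tr(M) = 13/3

13/3


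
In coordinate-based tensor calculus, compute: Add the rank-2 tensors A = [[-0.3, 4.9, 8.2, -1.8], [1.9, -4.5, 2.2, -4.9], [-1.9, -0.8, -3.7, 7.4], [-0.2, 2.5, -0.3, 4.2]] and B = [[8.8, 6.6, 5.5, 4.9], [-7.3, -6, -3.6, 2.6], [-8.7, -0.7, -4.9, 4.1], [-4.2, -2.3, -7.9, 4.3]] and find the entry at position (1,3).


Tensor addition is component-wise: (A + B)_{ij} = A_{ij} + B_{ij}.
A_{13} = 8.2
B_{13} = 5.5
(A + B)_{13} = 8.2 + 5.5 = 13.7

13.7


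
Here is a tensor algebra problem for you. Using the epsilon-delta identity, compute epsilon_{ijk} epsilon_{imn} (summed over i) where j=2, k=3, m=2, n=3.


Using the identity: epsilon_{ijk} epsilon_{imn} = delta_{jm} delta_{kn} - delta_{jn} delta_{km}.
delta_{22} = 1
delta_{33} = 1
delta_{23} = 0
delta_{32} = 0
Result = 1 * 1 - 0 * 0 = 1 - 0 = 1

1


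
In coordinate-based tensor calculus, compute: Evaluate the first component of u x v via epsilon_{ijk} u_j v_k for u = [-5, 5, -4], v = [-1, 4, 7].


(u x v)_1 = sum_{j,k} epsilon_{1jk} u_j v_k. Only permutations of (1,2,3) contribute; the two non-zero terms are:
eps_{123} u_2 v_3 = 1 * 5 * 7 = 35
eps_{132} u_3 v_2 = -1 * -4 * 4 = 16
(u x v)_1 = 51

51


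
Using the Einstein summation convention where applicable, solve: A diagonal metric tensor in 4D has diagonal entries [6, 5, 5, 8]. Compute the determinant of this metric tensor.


For a diagonal metric, the determinant is the product of diagonal entries.
Diagonal entries: 6, 5, 5, 8
det(g) = 6 * 5 * 5 * 8 = 1200

1200


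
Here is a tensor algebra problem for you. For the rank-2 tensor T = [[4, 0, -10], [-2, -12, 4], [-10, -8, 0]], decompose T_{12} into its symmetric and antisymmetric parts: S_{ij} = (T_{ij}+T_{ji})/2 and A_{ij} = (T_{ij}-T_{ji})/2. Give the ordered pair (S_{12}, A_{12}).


T_{12} = 0
T_{21} = -2
S_{12} = (0 + -2)/2 = -2/2 = -1
A_{12} = (0 - -2)/2 = 2/2 = 1
Check: S + A = -1 + 1 = 0 = T_{12}.

(-1, 1)


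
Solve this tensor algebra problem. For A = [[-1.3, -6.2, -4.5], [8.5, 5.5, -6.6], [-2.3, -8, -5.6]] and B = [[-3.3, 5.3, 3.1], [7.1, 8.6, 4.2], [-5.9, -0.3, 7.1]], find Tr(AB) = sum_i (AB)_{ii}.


Tr(AB) = sum_i (AB)_{ii} where (AB)_{ii} = sum_k A_{ik} B_{ki}.
(AB)_{11} = -1.3*-3.3 + -6.2*7.1 + -4.5*-5.9 = -13.18
(AB)_{22} = 8.5*5.3 + 5.5*8.6 + -6.6*-0.3 = 94.33
(AB)_{33} = -2.3*3.1 + -8*4.2 + -5.6*7.1 = -80.49
Tr(AB) = -13.18 + 94.33 + -80.49 = 0.66

0.66


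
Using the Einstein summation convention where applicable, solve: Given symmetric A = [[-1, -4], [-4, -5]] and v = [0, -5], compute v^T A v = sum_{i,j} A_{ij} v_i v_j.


First compute Av:
(Av)_1 = -1*0 + -4*-5 = 20
(Av)_2 = -4*0 + -5*-5 = 25
Av = [20, 25]
Then v^T (Av) = 0*20 + -5*25
= 0 + -125 = -125

-125


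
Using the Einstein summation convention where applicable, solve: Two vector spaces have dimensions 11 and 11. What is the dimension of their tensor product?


The dimension of a tensor product is the product of dimensions.
dim(V) = 11, dim(W) = 11
dim(V (x) W) = 11 * 11 = 121

121


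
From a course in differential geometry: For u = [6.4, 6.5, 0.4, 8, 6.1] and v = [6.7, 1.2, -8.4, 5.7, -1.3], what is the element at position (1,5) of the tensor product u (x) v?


The outer product entry T_{ij} = u_i * v_j.
We need i=1, j=5.
u_1 = 6.4, v_5 = -1.3
T_{1,5} = 6.4 * -1.3 = -8.32

-8.32


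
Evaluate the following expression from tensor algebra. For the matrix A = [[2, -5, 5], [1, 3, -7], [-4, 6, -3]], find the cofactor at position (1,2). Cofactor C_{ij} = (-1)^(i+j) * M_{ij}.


To find cofactor C_{12}, delete row 1 and column 2.
The resulting 2x2 submatrix is: [[1, -7], [-4, -3]]
Minor M_{12} = 1*-3 - -7*-4
  = -3 - 28 = -31
Sign = (-1)^(1+2) = (-1)^3 = -1
Cofactor C_{12} = -1 * -31 = 31

31


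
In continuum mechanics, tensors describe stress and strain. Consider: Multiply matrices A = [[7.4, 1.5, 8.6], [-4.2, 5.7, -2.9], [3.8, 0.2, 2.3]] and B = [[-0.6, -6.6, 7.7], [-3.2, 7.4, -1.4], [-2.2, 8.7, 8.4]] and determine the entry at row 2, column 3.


(AB)_{ij} = sum_k A_{ik} B_{kj}.
For i=2, j=3:
A_{21} * B_{13} = -4.2 * 7.7 = -32.34
A_{22} * B_{23} = 5.7 * -1.4 = -7.98
A_{23} * B_{33} = -2.9 * 8.4 = -24.36
Sum = -32.34 + -7.98 + -24.36 = -64.68

-64.68


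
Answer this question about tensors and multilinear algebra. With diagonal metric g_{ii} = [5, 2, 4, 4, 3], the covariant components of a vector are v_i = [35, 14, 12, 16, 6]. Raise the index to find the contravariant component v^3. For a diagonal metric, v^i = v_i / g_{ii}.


To raise an index with a diagonal metric: v^i = v_i / g_{ii}.
For index 3: v_3 = 12, g_{33} = 4
v^3 = 12 / 4 = 3

3


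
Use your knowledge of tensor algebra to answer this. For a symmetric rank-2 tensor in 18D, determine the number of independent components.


A symmetric rank-2 tensor in d dimensions has d(d+1)/2 independent components.
d = 18
d(d+1)/2 = 18 * 19 / 2 = 342 / 2 = 171

171


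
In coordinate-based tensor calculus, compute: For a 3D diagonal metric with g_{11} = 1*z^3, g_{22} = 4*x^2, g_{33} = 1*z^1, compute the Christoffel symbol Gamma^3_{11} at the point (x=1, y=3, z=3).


For a diagonal metric, Gamma^k_{ij} = (1/2) g^{kk} (dg_{ik}/dx_j + dg_{jk}/dx_i - dg_{ij}/dx_k).
The metric is diagonal, so g_{ab} = 0 for a != b.
At the given point: g_{11} = 27, g_{22} = 4, g_{33} = 3
g^{33} = 1/3
dg_{13}/dx_1 = 0 (off-diagonal)
dg_{13}/dx_1 = 0 (off-diagonal)
dg_{11}/dx_3 = dg_{11}/dx_3 = 27
Numerator = 0 + 0 - 27 = -27
Gamma^3_{11} = -27 / (2 * 3) = -9/2

-9/2


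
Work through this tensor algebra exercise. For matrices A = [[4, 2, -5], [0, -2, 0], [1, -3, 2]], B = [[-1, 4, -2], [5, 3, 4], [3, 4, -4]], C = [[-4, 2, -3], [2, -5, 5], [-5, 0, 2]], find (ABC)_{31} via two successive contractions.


(ABC)_{31} = sum_m (AB)_{3m} C_{m1}. First compute row 3 of AB.
(AB)_{31} = 1*-1 + -3*5 + 2*3 = -10
(AB)_{32} = 1*4 + -3*3 + 2*4 = 3
(AB)_{33} = 1*-2 + -3*4 + 2*-4 = -22
Now contract with column 1 of C:
(AB)_{31} * C_{11} = -10 * -4 = 40
(AB)_{32} * C_{21} = 3 * 2 = 6
(AB)_{33} * C_{31} = -22 * -5 = 110
(ABC)_{31} = 40 + 6 + 110 = 156

156
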